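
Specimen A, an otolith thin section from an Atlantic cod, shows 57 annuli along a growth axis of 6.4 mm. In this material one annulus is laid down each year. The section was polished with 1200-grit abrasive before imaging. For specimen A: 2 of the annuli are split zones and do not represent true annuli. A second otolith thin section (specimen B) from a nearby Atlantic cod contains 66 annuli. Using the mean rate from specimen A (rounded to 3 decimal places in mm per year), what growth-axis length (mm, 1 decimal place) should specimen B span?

Specimen A: correcting the raw count gives 57 − 2 = 55 true annuli.
A: 6.4 mm over 55 years gives 6.4 / 55 ≈ 0.116 mm/yr.
Length of B = 0.116 × 66 = 7.7 mm.

7.7 mm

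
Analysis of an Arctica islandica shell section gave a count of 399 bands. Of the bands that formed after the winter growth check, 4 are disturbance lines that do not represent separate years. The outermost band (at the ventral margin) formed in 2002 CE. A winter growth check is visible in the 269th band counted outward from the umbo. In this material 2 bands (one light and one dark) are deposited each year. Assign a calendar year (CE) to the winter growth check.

The winter growth check sits at band 269 from the umbo, so 399 − 269 = 130 bands formed after it.
Removing the 4 false bands leaves 130 − 4 = 126 true bands beyond the winter growth check.
126 bands at 2 per year is 126 / 2 = 63 years.
Counting back 63 years from 2002 CE places the winter growth check in 2002 − 63 = 1939 CE.

1939 CE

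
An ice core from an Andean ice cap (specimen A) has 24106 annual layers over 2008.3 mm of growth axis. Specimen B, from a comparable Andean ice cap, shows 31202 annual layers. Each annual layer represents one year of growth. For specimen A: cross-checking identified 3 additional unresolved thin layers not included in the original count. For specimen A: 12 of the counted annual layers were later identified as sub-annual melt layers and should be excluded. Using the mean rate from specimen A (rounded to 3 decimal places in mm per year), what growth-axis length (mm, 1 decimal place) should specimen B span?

Specimen A: true annual layer count = 24106 − 12 + 3 = 24097.
A: Extension rate ≈ 2008.3 / 24097 = 0.083 mm/yr.
Length of B = 0.083 × 31202 = 2589.8 mm.

2589.8 mm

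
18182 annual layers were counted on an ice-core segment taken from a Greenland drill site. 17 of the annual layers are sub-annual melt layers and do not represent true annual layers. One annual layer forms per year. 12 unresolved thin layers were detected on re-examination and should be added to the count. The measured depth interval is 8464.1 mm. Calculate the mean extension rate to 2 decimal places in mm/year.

0.47 mm/year

After corrections the count is 18182 − 17 + 12 = 18177 annual layers.
8464.1 mm over 18177 years gives 8464.1 / 18177 ≈ 0.47 mm/year.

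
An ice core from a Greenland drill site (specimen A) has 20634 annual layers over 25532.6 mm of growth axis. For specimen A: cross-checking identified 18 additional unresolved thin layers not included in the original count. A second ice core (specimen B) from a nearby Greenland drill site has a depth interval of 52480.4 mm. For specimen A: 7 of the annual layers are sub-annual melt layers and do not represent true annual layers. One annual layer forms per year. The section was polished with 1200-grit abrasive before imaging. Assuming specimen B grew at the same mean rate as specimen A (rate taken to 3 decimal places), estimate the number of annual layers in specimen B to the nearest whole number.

42426 annual layers

Specimen A: correcting the raw count gives 20634 − 7 + 18 = 20645 true annual layers.
A: Mean rate = 25532.6 mm / 20645 years ≈ 1.237 mm/year.
Specimen B: 52480.4 mm / 1.237 mm per year = 42425.55 years ≈ 42426 annual layers.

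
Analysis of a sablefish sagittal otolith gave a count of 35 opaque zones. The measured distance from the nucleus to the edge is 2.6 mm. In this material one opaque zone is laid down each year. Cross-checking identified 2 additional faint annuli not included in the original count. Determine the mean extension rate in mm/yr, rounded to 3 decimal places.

0.070 mm/yr

Adjusted count: 35 + 2 = 37 opaque zones.
Mean rate = 2.6 mm / 37 years ≈ 0.070 mm/yr.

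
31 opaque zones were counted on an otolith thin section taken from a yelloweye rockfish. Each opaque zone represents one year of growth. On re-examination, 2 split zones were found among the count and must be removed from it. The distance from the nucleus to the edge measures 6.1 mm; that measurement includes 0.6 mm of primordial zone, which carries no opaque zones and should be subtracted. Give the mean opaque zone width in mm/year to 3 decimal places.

0.190 mm/year

After corrections the count is 31 − 2 = 29 opaque zones.
Net length = 6.1 − 0.6 = 5.5 mm.
Extension rate ≈ 5.5 / 29 = 0.190 mm/year.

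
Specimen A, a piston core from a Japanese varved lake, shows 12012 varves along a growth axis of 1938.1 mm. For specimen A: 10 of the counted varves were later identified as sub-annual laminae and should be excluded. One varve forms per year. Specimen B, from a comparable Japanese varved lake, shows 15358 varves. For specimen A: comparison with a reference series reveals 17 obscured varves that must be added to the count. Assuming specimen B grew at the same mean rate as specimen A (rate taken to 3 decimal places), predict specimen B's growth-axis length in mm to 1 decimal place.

Specimen A: after corrections the count is 12012 − 10 + 17 = 12019 varves.
A: Mean rate = 1938.1 mm / 12019 years ≈ 0.161 mm/yr.
Length of B = 0.161 × 15358 = 2472.6 mm.

2472.6 mm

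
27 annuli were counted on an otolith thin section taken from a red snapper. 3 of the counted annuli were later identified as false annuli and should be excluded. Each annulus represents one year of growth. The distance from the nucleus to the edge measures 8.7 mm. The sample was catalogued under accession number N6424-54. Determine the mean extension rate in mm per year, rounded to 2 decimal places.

0.36 mm per year

True annulus count = 27 − 3 = 24.
Extension rate ≈ 8.7 / 24 = 0.36 mm per year.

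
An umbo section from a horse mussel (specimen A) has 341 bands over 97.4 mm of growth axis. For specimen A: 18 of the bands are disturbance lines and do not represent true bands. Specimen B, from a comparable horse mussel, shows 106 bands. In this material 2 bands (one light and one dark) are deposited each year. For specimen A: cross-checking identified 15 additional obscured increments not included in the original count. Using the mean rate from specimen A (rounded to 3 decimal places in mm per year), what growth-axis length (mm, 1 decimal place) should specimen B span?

30.5 mm

Specimen A: adjusted count: 341 − 18 + 15 = 338 bands.
Specimen A: dividing by 2 bands per year: 338 / 2 = 169 years.
A: Extension rate ≈ 97.4 / 169 = 0.576 mm per year.
Specimen B: with 2 bands per year, 106 / 2 = 53 years. For B, 0.576 mm/year × 53 years = 30.5 mm.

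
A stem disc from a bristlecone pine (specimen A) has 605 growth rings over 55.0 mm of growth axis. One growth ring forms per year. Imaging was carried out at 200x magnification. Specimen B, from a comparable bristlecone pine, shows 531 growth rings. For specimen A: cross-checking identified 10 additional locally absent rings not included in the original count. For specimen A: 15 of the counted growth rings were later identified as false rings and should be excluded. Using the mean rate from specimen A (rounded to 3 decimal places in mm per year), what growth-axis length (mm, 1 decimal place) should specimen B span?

48.9 mm

Specimen A: correcting the raw count gives 605 − 15 + 10 = 600 true growth rings.
A: Mean rate = 55.0 mm / 600 years ≈ 0.092 mm per year.
Length of B = 0.092 × 531 = 48.9 mm.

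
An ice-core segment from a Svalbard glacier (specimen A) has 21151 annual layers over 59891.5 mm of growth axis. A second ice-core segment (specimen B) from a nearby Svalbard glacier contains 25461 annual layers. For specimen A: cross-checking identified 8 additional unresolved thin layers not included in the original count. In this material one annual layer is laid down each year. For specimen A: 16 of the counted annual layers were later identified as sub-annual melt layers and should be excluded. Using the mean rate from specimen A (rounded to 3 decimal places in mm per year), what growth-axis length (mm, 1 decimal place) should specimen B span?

Specimen A: adjusted count: 21151 − 16 + 8 = 21143 annual layers.
A: 59891.5 mm over 21143 years gives 59891.5 / 21143 ≈ 2.833 mm/yr.
For B, 2.833 mm/year × 25461 years = 72131.0 mm.

72131.0 mm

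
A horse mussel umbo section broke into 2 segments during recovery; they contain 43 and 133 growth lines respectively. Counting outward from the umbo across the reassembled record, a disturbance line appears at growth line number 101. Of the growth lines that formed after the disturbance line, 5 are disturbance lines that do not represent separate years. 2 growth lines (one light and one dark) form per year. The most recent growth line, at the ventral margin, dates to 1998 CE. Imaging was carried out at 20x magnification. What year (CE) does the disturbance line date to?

Total growth lines = 43 + 133 = 176.
The disturbance line sits at growth line 101 from the umbo, so 176 − 101 = 75 growth lines formed after it.
75 − 5 false = 70 true growth lines after the disturbance line.
70 growth lines at 2 per year is 70 / 2 = 35 years.
Counting back 35 years from 1998 CE places the disturbance line in 1998 − 35 = 1963 CE.

1963 CE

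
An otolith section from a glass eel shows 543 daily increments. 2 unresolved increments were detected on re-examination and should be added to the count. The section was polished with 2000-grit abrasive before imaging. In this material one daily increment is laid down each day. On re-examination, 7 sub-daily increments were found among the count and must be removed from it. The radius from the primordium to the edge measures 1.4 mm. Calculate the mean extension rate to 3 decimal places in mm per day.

After corrections the count is 543 − 7 + 2 = 538 daily increments.
Mean rate = 1.4 mm / 538 days ≈ 0.003 mm per day.

0.003 mm per day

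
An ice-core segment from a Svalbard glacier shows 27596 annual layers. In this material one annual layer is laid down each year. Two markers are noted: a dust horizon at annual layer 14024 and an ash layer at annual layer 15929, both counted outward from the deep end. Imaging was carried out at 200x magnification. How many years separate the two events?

15929 − 14024 = 1905 annual layers lie between the two events.
One annual layer per year makes the interval 1905 years.

1905 years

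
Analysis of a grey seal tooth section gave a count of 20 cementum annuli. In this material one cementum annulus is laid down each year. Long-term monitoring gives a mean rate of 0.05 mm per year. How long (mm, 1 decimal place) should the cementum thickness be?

1.0 mm

The record spans 20 years at 0.05 mm per year.
Length ≈ 0.05 × 20 = 1.0 mm.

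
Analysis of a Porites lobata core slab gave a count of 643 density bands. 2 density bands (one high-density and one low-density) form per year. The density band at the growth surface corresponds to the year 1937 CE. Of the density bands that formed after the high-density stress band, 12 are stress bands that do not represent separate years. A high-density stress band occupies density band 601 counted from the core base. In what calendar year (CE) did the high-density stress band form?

1922 CE

643 − 601 = 42 density bands lie beyond the high-density stress band toward the growth surface.
Removing the 12 false density bands leaves 42 − 12 = 30 true density bands beyond the high-density stress band.
With 2 density bands per year, 30 / 2 = 15 years.
Counting back 15 years from 1937 CE places the high-density stress band in 1937 − 15 = 1922 CE.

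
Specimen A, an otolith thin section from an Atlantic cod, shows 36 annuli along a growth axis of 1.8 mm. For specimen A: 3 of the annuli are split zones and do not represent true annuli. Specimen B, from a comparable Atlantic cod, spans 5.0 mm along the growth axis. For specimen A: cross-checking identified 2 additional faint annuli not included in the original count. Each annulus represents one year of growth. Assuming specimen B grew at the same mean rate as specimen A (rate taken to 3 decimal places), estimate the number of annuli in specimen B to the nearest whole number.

Specimen A: after corrections the count is 36 − 3 + 2 = 35 annuli.
A: 1.8 mm over 35 years gives 1.8 / 35 ≈ 0.051 mm per year.
For B, 5.0 / 0.051 = 98.04 years ≈ 98 annuli.

98 annuli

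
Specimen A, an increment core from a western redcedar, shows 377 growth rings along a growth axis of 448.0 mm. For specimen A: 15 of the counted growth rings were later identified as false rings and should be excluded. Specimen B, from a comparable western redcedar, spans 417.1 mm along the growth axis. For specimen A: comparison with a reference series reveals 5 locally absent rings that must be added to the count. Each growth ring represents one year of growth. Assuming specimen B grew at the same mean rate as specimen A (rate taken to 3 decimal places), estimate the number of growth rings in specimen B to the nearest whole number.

Specimen A: after corrections the count is 377 − 15 + 5 = 367 growth rings.
A: 448.0 mm over 367 years gives 448.0 / 367 ≈ 1.221 mm per year.
For B, 417.1 / 1.221 = 341.61 years ≈ 342 growth rings.

342 growth rings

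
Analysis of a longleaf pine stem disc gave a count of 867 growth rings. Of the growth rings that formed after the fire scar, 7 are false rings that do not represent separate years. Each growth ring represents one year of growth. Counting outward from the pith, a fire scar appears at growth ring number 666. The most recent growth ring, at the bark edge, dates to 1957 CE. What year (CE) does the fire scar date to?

1763 CE

The fire scar sits at growth ring 666 from the pith, so 867 − 666 = 201 growth rings formed after it.
201 − 7 false = 194 true growth rings after the fire scar.
The growth ring at the bark edge is 1957 CE, so the fire scar dates to 1957 − 194 = 1763 CE.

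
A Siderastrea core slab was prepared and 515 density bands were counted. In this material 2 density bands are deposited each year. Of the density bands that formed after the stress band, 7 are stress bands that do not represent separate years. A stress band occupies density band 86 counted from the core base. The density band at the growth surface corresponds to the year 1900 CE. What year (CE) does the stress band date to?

Between density band 86 and the growth surface there are 515 − 86 = 429 density bands.
429 − 7 false = 422 true density bands after the stress band.
With 2 density bands per year, 422 / 2 = 211 years.
1900 − 211 = 1689 CE.

1689 CE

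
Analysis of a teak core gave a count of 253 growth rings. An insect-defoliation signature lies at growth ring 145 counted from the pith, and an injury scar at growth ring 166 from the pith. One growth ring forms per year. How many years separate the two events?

The two markers are separated by 166 − 145 = 21 growth rings.
At one growth ring per year, 21 years elapsed between them.

21 years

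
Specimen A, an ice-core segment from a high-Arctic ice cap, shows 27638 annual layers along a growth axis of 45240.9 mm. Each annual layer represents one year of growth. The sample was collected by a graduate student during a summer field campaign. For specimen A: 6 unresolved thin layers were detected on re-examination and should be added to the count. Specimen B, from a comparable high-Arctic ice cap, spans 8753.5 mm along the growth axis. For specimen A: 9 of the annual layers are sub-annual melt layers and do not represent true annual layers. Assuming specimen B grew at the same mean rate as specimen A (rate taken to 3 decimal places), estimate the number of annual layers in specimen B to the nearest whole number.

5347 annual layers

Specimen A: after corrections the count is 27638 − 9 + 6 = 27635 annual layers.
A: Extension rate ≈ 45240.9 / 27635 = 1.637 mm/year.
For B, 8753.5 / 1.637 = 5347.28 years ≈ 5347 annual layers.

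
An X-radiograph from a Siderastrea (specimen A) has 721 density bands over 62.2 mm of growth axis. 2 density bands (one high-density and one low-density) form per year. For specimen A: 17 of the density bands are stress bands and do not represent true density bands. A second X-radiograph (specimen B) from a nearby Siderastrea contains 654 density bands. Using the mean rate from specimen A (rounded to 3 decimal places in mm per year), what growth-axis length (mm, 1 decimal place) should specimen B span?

57.9 mm

Specimen A: correcting the raw count gives 721 − 17 = 704 true density bands.
Specimen A: 704 density bands at 2 per year is 704 / 2 = 352 years.
A: Extension rate ≈ 62.2 / 352 = 0.177 mm/yr.
Specimen B: dividing by 2 density bands per year: 654 / 2 = 327 years. B's length ≈ 0.177 × 327 = 57.9 mm.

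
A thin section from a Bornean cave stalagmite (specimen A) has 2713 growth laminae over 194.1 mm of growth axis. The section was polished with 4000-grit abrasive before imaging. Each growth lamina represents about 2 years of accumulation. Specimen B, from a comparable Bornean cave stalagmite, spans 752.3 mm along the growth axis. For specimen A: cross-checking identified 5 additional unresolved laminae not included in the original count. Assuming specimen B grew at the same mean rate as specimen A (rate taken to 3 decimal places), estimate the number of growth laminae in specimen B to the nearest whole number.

10449 growth laminae

Specimen A: after corrections the count is 2713 + 5 = 2718 growth laminae.
Specimen A: multiplying by 2 years per growth lamina: 2718 × 2 = 5436 years.
A: Extension rate ≈ 194.1 / 5436 = 0.036 mm per year.
For B, 752.3 / 0.036 = 20897.22 years; at 2 years per growth lamina that is 20897.22 / 2 ≈ 10449 growth laminae.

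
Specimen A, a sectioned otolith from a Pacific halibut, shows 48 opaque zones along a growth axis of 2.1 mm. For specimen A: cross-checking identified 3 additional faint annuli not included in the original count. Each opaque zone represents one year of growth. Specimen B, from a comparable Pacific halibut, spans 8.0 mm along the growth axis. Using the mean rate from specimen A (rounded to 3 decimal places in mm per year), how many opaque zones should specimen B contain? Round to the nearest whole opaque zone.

195 opaque zones

Specimen A: adjusted count: 48 + 3 = 51 opaque zones.
A: Extension rate ≈ 2.1 / 51 = 0.041 mm/year.
Specimen B: 8.0 mm / 0.041 mm per year = 195.12 years ≈ 195 opaque zones.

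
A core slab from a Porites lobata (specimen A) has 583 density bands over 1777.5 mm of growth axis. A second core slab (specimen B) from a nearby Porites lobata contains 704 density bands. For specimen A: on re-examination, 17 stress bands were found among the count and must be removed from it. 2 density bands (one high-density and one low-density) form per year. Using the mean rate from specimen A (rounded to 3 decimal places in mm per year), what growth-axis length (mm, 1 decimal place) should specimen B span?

Specimen A: correcting the raw count gives 583 − 17 = 566 true density bands.
Specimen A: dividing by 2 density bands per year: 566 / 2 = 283 years.
A: Mean rate = 1777.5 mm / 283 years ≈ 6.281 mm/yr.
Specimen B: with 2 density bands per year, 704 / 2 = 352 years. Length of B = 6.281 × 352 = 2210.9 mm.

2210.9 mm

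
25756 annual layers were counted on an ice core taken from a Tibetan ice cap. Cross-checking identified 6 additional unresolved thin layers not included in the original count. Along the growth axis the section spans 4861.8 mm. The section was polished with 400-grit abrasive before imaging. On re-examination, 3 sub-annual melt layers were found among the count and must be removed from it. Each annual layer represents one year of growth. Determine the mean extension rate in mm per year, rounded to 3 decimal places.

0.189 mm per year

After corrections the count is 25756 − 3 + 6 = 25759 annual layers.
4861.8 mm over 25759 years gives 4861.8 / 25759 ≈ 0.189 mm per year.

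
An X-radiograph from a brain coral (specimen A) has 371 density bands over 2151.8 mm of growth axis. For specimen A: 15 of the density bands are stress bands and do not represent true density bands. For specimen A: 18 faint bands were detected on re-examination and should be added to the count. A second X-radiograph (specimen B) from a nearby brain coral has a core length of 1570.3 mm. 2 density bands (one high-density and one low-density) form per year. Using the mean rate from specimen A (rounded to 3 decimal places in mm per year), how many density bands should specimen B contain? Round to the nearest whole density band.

Specimen A: correcting the raw count gives 371 − 15 + 18 = 374 true density bands.
Specimen A: dividing by 2 density bands per year: 374 / 2 = 187 years.
A: 2151.8 mm over 187 years gives 2151.8 / 187 ≈ 11.507 mm/yr.
B spans 1570.3 / 11.507 = 136.46 years; at 2 density bands per year that is 136.46 × 2 ≈ 273 density bands.

273 density bands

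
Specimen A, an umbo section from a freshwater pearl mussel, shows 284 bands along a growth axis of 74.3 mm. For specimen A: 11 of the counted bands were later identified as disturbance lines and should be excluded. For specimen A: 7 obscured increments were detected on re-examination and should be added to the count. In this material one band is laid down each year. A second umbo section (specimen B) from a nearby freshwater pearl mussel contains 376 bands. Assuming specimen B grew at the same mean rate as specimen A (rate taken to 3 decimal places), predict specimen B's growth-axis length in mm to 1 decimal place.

Specimen A: true band count = 284 − 11 + 7 = 280.
A: Mean rate = 74.3 mm / 280 years ≈ 0.265 mm per year.
B's length ≈ 0.265 × 376 = 99.6 mm.

99.6 mm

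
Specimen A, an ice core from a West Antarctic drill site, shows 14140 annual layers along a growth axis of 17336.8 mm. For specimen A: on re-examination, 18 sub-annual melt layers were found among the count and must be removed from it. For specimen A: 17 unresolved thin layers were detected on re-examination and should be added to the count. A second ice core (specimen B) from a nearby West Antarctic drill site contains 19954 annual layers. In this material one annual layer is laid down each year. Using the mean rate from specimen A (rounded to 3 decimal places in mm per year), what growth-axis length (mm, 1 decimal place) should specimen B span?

24463.6 mm

Specimen A: adjusted count: 14140 − 18 + 17 = 14139 annual layers.
A: Mean rate = 17336.8 mm / 14139 years ≈ 1.226 mm/year.
Length of B = 1.226 × 19954 = 24463.6 mm.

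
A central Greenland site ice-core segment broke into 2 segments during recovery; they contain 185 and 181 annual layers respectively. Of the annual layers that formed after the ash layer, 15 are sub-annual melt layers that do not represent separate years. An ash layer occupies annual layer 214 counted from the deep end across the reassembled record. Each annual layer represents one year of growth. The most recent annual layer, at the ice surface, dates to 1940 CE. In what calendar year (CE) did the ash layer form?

1803 CE

Total annual layers = 185 + 181 = 366.
366 − 214 = 152 annual layers lie beyond the ash layer toward the ice surface.
Excluding 15 false annual layers: 152 − 15 = 137.
1940 − 137 = 1803 CE.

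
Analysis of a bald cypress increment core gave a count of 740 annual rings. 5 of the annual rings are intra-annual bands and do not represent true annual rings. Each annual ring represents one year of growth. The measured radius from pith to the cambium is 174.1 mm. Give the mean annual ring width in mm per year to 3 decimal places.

0.237 mm per year

After corrections the count is 740 − 5 = 735 annual rings.
Mean rate = 174.1 mm / 735 years ≈ 0.237 mm per year.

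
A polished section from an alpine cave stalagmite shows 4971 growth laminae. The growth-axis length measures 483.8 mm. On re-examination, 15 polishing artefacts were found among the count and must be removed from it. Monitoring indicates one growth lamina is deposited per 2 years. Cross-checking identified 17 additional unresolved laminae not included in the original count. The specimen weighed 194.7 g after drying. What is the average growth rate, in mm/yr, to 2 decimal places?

After corrections the count is 4971 − 15 + 17 = 4973 growth laminae.
At 2 years per growth lamina, 4973 × 2 = 9946 years.
483.8 mm over 9946 years gives 483.8 / 9946 ≈ 0.05 mm/yr.

0.05 mm/yr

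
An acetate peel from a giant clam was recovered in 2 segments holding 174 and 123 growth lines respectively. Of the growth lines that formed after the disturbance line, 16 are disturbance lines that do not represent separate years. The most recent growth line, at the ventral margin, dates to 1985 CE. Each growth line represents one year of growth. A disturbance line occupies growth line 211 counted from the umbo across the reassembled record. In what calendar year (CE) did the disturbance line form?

1915 CE

Total growth lines = 174 + 123 = 297.
297 − 211 = 86 growth lines lie beyond the disturbance line toward the ventral margin.
86 − 16 false = 70 true growth lines after the disturbance line.
Counting back 70 years from 1985 CE places the disturbance line in 1985 − 70 = 1915 CE.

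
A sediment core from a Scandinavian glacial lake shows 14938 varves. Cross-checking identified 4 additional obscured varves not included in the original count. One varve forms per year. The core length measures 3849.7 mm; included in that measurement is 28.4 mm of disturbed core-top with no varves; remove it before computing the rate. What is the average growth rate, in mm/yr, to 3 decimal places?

0.256 mm/yr

Correcting the raw count gives 14938 + 4 = 14942 true varves.
Net length = 3849.7 − 28.4 = 3821.3 mm.
Extension rate ≈ 3821.3 / 14942 = 0.256 mm/yr.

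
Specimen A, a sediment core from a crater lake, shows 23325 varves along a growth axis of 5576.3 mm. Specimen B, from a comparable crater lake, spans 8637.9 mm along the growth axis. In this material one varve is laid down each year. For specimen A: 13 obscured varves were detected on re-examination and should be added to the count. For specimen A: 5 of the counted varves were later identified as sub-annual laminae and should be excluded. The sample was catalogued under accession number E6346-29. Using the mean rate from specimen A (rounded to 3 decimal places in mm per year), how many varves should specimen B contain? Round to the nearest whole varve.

36142 varves

Specimen A: correcting the raw count gives 23325 − 5 + 13 = 23333 true varves.
A: 5576.3 mm over 23333 years gives 5576.3 / 23333 ≈ 0.239 mm per year.
B spans 8637.9 / 0.239 = 36141.84 years ≈ 36142 varves.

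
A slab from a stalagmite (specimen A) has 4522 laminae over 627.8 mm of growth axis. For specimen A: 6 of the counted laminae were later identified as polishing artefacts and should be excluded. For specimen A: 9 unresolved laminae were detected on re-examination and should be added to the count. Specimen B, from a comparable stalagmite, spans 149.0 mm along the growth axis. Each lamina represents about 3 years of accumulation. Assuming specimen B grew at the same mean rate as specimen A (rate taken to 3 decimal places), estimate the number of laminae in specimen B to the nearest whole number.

1080 laminae

Specimen A: true lamina count = 4522 − 6 + 9 = 4525.
Specimen A: at 3 years per lamina, 4525 × 3 = 13575 years.
A: Extension rate ≈ 627.8 / 13575 = 0.046 mm per year.
For B, 149.0 / 0.046 = 3239.13 years; at 3 years per lamina that is 3239.13 / 3 ≈ 1080 laminae.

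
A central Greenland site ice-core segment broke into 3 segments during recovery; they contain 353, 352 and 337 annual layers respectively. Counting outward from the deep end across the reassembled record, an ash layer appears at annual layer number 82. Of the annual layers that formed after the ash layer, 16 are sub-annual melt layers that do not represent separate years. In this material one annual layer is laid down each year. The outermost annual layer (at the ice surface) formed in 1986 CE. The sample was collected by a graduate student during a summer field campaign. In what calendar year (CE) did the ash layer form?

1042 CE

Total annual layers = 353 + 352 + 337 = 1042.
Between annual layer 82 and the ice surface there are 1042 − 82 = 960 annual layers.
Removing the 16 false annual layers leaves 960 − 16 = 944 true annual layers beyond the ash layer.
1986 − 944 = 1042 CE.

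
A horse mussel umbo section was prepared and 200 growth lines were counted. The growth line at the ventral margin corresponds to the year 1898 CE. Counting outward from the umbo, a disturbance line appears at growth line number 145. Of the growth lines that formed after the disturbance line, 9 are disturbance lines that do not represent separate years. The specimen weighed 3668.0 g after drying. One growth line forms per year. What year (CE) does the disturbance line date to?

200 − 145 = 55 growth lines lie beyond the disturbance line toward the ventral margin.
55 − 9 false = 46 true growth lines after the disturbance line.
1898 − 46 = 1852 CE.

1852 CE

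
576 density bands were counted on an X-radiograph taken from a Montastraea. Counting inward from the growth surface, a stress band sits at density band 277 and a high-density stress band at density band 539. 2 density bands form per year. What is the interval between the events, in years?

539 − 277 = 262 density bands lie between the two events.
With 2 density bands per year, 262 / 2 = 131 years.

131 yr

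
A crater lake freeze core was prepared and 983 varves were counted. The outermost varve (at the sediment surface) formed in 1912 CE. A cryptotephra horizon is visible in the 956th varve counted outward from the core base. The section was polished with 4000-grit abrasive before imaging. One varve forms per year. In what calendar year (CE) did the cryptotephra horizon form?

1885 CE

The cryptotephra horizon sits at varve 956 from the core base, so 983 − 956 = 27 varves formed after it.
Counting back 27 years from 1912 CE places the cryptotephra horizon in 1912 − 27 = 1885 CE.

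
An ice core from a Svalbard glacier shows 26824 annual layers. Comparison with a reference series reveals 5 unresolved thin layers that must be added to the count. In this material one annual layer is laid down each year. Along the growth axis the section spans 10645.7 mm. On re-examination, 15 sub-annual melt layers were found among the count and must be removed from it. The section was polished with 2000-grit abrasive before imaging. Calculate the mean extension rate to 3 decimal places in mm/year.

Correcting the raw count gives 26824 − 15 + 5 = 26814 true annual layers.
Extension rate ≈ 10645.7 / 26814 = 0.397 mm/year.

0.397 mm/year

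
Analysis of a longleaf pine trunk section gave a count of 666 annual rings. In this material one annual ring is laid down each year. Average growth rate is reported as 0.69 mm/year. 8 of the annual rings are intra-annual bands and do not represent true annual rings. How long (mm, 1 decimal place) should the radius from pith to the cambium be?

454.0 mm

Adjusted count: 666 − 8 = 658 annual rings.
658 years at 0.69 mm/year gives 0.69 × 658 = 454.0 mm.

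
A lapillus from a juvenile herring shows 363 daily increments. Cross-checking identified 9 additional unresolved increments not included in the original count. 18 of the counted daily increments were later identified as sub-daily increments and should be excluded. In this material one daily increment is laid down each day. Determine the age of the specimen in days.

354 d

Correcting the raw count gives 363 − 18 + 9 = 354 true daily increments.
With a one-to-one daily increment periodicity this is 354 days.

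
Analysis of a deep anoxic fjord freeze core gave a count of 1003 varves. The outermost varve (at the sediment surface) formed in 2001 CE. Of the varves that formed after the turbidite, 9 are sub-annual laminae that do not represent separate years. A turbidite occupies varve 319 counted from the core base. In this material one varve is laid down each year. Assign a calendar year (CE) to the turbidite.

1326 CE

Between varve 319 and the sediment surface there are 1003 − 319 = 684 varves.
Excluding 9 false varves: 684 − 9 = 675.
The varve at the sediment surface is 2001 CE, so the turbidite dates to 2001 − 675 = 1326 CE.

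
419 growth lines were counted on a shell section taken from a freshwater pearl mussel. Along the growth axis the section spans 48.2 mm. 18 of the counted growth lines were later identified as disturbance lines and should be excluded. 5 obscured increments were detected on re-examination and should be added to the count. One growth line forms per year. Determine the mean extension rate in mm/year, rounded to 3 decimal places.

0.119 mm/year

After corrections the count is 419 − 18 + 5 = 406 growth lines.
Mean rate = 48.2 mm / 406 years ≈ 0.119 mm/year.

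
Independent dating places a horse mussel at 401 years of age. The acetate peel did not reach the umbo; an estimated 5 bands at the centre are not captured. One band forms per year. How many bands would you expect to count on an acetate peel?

One band per year gives 401 bands over 401 years.
Less the 5 uncaptured bands: 401 − 5 = 396.

396 bands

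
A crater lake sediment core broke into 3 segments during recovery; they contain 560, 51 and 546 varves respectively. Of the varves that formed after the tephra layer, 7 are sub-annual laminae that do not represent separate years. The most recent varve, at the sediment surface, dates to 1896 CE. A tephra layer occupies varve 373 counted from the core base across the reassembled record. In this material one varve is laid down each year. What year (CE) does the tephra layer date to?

1119 CE

Total varves = 560 + 51 + 546 = 1157.
Between varve 373 and the sediment surface there are 1157 − 373 = 784 varves.
Removing the 7 false varves leaves 784 − 7 = 777 true varves beyond the tephra layer.
1896 − 777 = 1119 CE.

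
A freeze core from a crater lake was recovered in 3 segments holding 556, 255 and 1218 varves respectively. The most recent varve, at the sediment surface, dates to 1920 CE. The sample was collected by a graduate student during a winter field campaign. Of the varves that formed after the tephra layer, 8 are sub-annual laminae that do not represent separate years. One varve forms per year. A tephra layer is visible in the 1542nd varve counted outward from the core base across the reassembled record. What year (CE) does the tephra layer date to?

1441 CE

Total varves = 556 + 255 + 1218 = 2029.
The tephra layer sits at varve 1542 from the core base, so 2029 − 1542 = 487 varves formed after it.
487 − 8 false = 479 true varves after the tephra layer.
Counting back 479 years from 1920 CE places the tephra layer in 1920 − 479 = 1441 CE.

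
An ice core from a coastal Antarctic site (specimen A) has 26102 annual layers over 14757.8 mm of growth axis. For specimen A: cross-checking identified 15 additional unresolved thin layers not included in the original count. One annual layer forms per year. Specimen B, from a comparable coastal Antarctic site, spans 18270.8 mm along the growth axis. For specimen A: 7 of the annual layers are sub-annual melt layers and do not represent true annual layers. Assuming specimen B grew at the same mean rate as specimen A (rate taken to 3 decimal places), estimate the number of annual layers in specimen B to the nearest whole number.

32338 annual layers

Specimen A: true annual layer count = 26102 − 7 + 15 = 26110.
A: 14757.8 mm over 26110 years gives 14757.8 / 26110 ≈ 0.565 mm/yr.
For B, 18270.8 / 0.565 = 32337.70 years ≈ 32338 annual layers.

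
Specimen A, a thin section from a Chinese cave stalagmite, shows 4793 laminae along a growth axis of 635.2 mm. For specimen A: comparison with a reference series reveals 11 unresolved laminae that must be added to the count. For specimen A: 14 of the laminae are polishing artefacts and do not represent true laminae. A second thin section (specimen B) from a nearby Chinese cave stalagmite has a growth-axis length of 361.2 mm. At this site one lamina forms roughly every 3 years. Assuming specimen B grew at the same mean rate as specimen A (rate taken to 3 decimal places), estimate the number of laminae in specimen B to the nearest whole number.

Specimen A: after corrections the count is 4793 − 14 + 11 = 4790 laminae.
Specimen A: 4790 laminae at 3 years each span 4790 × 3 = 14370 years.
A: Mean rate = 635.2 mm / 14370 years ≈ 0.044 mm/year.
Specimen B: 361.2 mm / 0.044 mm per year = 8209.09 years; at 3 years per lamina that is 8209.09 / 3 ≈ 2736 laminae.

2736 laminae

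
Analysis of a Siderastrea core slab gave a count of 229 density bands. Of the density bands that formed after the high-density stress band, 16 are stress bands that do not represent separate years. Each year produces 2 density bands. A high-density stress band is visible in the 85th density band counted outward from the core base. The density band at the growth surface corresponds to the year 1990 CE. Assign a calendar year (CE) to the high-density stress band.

The high-density stress band sits at density band 85 from the core base, so 229 − 85 = 144 density bands formed after it.
144 − 16 false = 128 true density bands after the high-density stress band.
128 density bands at 2 per year is 128 / 2 = 64 years.
Counting back 64 years from 1990 CE places the high-density stress band in 1990 − 64 = 1926 CE.

1926 CE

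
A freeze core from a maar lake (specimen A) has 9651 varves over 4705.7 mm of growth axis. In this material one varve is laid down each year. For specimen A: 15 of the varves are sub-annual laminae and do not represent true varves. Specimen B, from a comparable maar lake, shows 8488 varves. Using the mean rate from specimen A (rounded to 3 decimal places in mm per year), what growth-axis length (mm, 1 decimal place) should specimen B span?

Specimen A: after corrections the count is 9651 − 15 = 9636 varves.
A: 4705.7 mm over 9636 years gives 4705.7 / 9636 ≈ 0.488 mm/year.
B's length ≈ 0.488 × 8488 = 4142.1 mm.

4142.1 mm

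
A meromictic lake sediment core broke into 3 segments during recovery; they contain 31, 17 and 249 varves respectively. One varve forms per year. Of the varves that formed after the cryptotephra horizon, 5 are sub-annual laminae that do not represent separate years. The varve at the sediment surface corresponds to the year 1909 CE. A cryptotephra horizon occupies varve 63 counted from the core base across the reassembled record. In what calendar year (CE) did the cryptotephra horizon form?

Total varves = 31 + 17 + 249 = 297.
297 − 63 = 234 varves lie beyond the cryptotephra horizon toward the sediment surface.
Excluding 5 false varves: 234 − 5 = 229.
Counting back 229 years from 1909 CE places the cryptotephra horizon in 1909 − 229 = 1680 CE.

1680 CE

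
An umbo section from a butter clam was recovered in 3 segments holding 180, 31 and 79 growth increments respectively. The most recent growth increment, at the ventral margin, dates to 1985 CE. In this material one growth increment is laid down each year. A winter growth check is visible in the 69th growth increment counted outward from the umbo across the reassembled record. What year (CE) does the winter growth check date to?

Total growth increments = 180 + 31 + 79 = 290.
The winter growth check sits at growth increment 69 from the umbo, so 290 − 69 = 221 growth increments formed after it.
Counting back 221 years from 1985 CE places the winter growth check in 1985 − 221 = 1764 CE.

1764 CE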